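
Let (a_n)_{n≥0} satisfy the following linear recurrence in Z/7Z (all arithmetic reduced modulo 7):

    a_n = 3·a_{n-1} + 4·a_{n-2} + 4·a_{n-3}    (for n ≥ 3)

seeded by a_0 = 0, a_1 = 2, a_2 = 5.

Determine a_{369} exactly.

a_3 = 3·5 + 4·2 + 4·0 = 2
a_4 = 3·2 + 4·5 + 4·2 = 6
a_5 = 3·6 + 4·2 + 4·5 = 4
a_6 = 3·4 + 4·6 + 4·2 = 2
a_7 = 3·2 + 4·4 + 4·6 = 4
a_8 = 3·4 + 4·2 + 4·4 = 1
Continuing the recurrence:
  a_9 = 6;  a_10 = 3;  a_11 = 2;  a_12 = 0;  a_13 = 6;  a_14 = 5
  a_15 = 4;  a_16 = 0;  a_17 = 1;  a_18 = 5;  a_19 = 5;  a_20 = 4
  a_21 = 3;  a_22 = 3;  a_23 = 2;  a_24 = 2;  a_25 = 5;  a_26 = 3
  a_27 = 2;  a_28 = 3;  a_29 = 1;  a_30 = 2;  a_31 = 1;  a_32 = 1
  a_33 = 1;  a_34 = 4;  a_35 = 6;  a_36 = 3;  a_37 = 0;  a_38 = 1
  a_39 = 1;  a_40 = 0;  a_41 = 1;  a_42 = 0;  a_43 = 4;  a_44 = 2
  a_45 = 1;  a_46 = 6;  a_47 = 2;  a_48 = 6;  a_49 = 1;  a_50 = 0
  a_51 = 0;  a_52 = 4;  a_53 = 5;  a_54 = 3;  a_55 = 3;  a_56 = 6
  a_57 = 0;  a_58 = 1;  a_59 = 6;  a_60 = 1;  a_61 = 3;  a_62 = 2
  a_63 = 1;  a_64 = 2;  a_65 = 4;  a_66 = 3;  a_67 = 5;  a_68 = 1
  a_69 = 0;  a_70 = 3;  a_71 = 6;  a_72 = 2;  a_73 = 0;  a_74 = 4
  a_75 = 6;  a_76 = 6;  a_77 = 2;  a_78 = 5;  a_79 = 5;  a_80 = 1
  a_81 = 1;  a_82 = 6;  a_83 = 5;  a_84 = 1;  a_85 = 5;  a_86 = 4
  a_87 = 1;  a_88 = 4;  a_89 = 4;  a_90 = 4;  a_91 = 2;  a_92 = 3
  a_93 = 5;  a_94 = 0;  a_95 = 4;  a_96 = 4;  a_97 = 0;  a_98 = 4
  a_99 = 0;  a_100 = 2;  a_101 = 1;  a_102 = 4;  a_103 = 3;  a_104 = 1
  a_105 = 3;  a_106 = 4;  a_107 = 0;  a_108 = 0;  a_109 = 2;  a_110 = 6
  a_111 = 5;  a_112 = 5;  a_113 = 3;  a_114 = 0;  a_115 = 4;  a_116 = 3
  a_117 = 4;  a_118 = 5;  a_119 = 1;  a_120 = 4;  a_121 = 1;  a_122 = 2
  a_123 = 5;  a_124 = 6;  a_125 = 4;  a_126 = 0;  a_127 = 5;  a_128 = 3
  a_129 = 1;  a_130 = 0;  a_131 = 2;  a_132 = 3;  a_133 = 3;  a_134 = 1
  a_135 = 6;  a_136 = 6;  a_137 = 4;  a_138 = 4;  a_139 = 3;  a_140 = 6
  a_141 = 4;  a_142 = 6;  a_143 = 2;  a_144 = 4;  a_145 = 2;  a_146 = 2
  a_147 = 2;  a_148 = 1;  a_149 = 5;  a_150 = 6;  a_151 = 0;  a_152 = 2
  a_153 = 2;  a_154 = 0;  a_155 = 2;  a_156 = 0;  a_157 = 1;  a_158 = 4
  a_159 = 2;  a_160 = 5;  a_161 = 4;  a_162 = 5;  a_163 = 2;  a_164 = 0
  a_165 = 0;  a_166 = 1;  a_167 = 3;  a_168 = 6;  a_169 = 6;  a_170 = 5
  a_171 = 0;  a_172 = 2;  a_173 = 5;  a_174 = 2;  a_175 = 6;  a_176 = 4
  a_177 = 2;  a_178 = 4;  a_179 = 1;  a_180 = 6;  a_181 = 3;  a_182 = 2
  a_183 = 0;  a_184 = 6;  a_185 = 5;  a_186 = 4;  a_187 = 0;  a_188 = 1
  a_189 = 5;  a_190 = 5;  a_191 = 4;  a_192 = 3;  a_193 = 3;  a_194 = 2
  a_195 = 2;  a_196 = 5;  a_197 = 3;  a_198 = 2;  a_199 = 3;  a_200 = 1
  a_201 = 2;  a_202 = 1;  a_203 = 1;  a_204 = 1;  a_205 = 4;  a_206 = 6
  a_207 = 3;  a_208 = 0;  a_209 = 1;  a_210 = 1;  a_211 = 0;  a_212 = 1
  a_213 = 0;  a_214 = 4;  a_215 = 2;  a_216 = 1;  a_217 = 6;  a_218 = 2
  a_219 = 6;  a_220 = 1;  a_221 = 0;  a_222 = 0;  a_223 = 4;  a_224 = 5
  a_225 = 3;  a_226 = 3;  a_227 = 6;  a_228 = 0;  a_229 = 1;  a_230 = 6
  a_231 = 1;  a_232 = 3;  a_233 = 2;  a_234 = 1;  a_235 = 2;  a_236 = 4
  a_237 = 3;  a_238 = 5;  a_239 = 1;  a_240 = 0;  a_241 = 3;  a_242 = 6
  a_243 = 2;  a_244 = 0;  a_245 = 4;  a_246 = 6;  a_247 = 6;  a_248 = 2
  a_249 = 5;  a_250 = 5;  a_251 = 1;  a_252 = 1;  a_253 = 6;  a_254 = 5
  a_255 = 1;  a_256 = 5;  a_257 = 4;  a_258 = 1;  a_259 = 4;  a_260 = 4
  a_261 = 4;  a_262 = 2;  a_263 = 3;  a_264 = 5;  a_265 = 0;  a_266 = 4
  a_267 = 4;  a_268 = 0;  a_269 = 4;  a_270 = 0;  a_271 = 2;  a_272 = 1
  a_273 = 4;  a_274 = 3;  a_275 = 1;  a_276 = 3;  a_277 = 4;  a_278 = 0
  a_279 = 0;  a_280 = 2;  a_281 = 6;  a_282 = 5;  a_283 = 5;  a_284 = 3
  a_285 = 0;  a_286 = 4;  a_287 = 3;  a_288 = 4;  a_289 = 5;  a_290 = 1
  a_291 = 4;  a_292 = 1;  a_293 = 2;  a_294 = 5;  a_295 = 6;  a_296 = 4
  a_297 = 0;  a_298 = 5;  a_299 = 3;  a_300 = 1;  a_301 = 0;  a_302 = 2
  a_303 = 3;  a_304 = 3;  a_305 = 1;  a_306 = 6;  a_307 = 6;  a_308 = 4
  a_309 = 4;  a_310 = 3;  a_311 = 6;  a_312 = 4;  a_313 = 6;  a_314 = 2
  a_315 = 4;  a_316 = 2;  a_317 = 2;  a_318 = 2;  a_319 = 1;  a_320 = 5
  a_321 = 6;  a_322 = 0;  a_323 = 2;  a_324 = 2;  a_325 = 0;  a_326 = 2
  a_327 = 0;  a_328 = 1;  a_329 = 4;  a_330 = 2;  a_331 = 5;  a_332 = 4
  a_333 = 5;  a_334 = 2;  a_335 = 0;  a_336 = 0;  a_337 = 1;  a_338 = 3
  a_339 = 6;  a_340 = 6;  a_341 = 5;  a_342 = 0;  a_343 = 2;  a_344 = 5
  a_345 = 2;  a_346 = 6;  a_347 = 4;  a_348 = 2;  a_349 = 4;  a_350 = 1
  a_351 = 6;  a_352 = 3;  a_353 = 2;  a_354 = 0;  a_355 = 6;  a_356 = 5
  a_357 = 4;  a_358 = 0;  a_359 = 1;  a_360 = 5;  a_361 = 5;  a_362 = 4
  a_363 = 3;  a_364 = 3;  a_365 = 2;  a_366 = 2;  a_367 = 5
a_368 = 3·5 + 4·2 + 4·2 = 3
a_369 = 3·3 + 4·5 + 4·2 = 2

2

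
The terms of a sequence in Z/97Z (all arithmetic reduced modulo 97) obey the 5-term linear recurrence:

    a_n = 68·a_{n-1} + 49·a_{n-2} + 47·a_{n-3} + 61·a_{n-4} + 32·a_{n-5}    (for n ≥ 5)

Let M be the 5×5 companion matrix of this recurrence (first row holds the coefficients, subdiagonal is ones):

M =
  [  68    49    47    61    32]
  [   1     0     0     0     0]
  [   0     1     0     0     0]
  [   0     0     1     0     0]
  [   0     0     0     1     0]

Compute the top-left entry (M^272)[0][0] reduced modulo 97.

(M^272)[0][0] is the top entry after applying M 272 times to the unit state (1, 0, 0, 0, 0). Equivalently it is h_{276} for the auxiliary sequence (h_n) obeying the same recurrence with h_4 = 1 and h_i = 0 for 0 ≤ i < 4:
h_5 = 68·1 + 49·0 + 47·0 + 61·0 + 32·0 = 68
h_6 = 68·68 + 49·1 + 47·0 + 61·0 + 32·0 = 17
h_7 = 68·17 + 49·68 + 47·1 + 61·0 + 32·0 = 73
h_8 = 68·73 + 49·17 + 47·68 + 61·1 + 32·0 = 33
h_9 = 68·33 + 49·73 + 47·17 + 61·68 + 32·1 = 33
h_10 = 68·33 + 49·33 + 47·73 + 61·17 + 32·68 = 29
Continuing the recurrence:
  h_11 = 49;  h_12 = 80;  h_13 = 51;  h_14 = 3;  h_15 = 1;  h_16 = 39
  h_17 = 74;  h_18 = 75;  h_19 = 46;  h_20 = 82;  h_21 = 45;  h_22 = 81
  h_23 = 89;  h_24 = 83;  h_25 = 72;  h_26 = 30;  h_27 = 30;  h_28 = 61
  h_29 = 11;  h_30 = 66;  h_31 = 14;  h_32 = 72;  h_33 = 55;  h_34 = 82
  h_35 = 71;  h_36 = 72;  h_37 = 40;  h_38 = 51;  h_39 = 53;  h_40 = 0
  h_41 = 38;  h_42 = 57;  h_43 = 30;  h_44 = 70;  h_45 = 72;  h_46 = 73
  h_47 = 13;  h_48 = 77;  h_49 = 28;  h_50 = 47;  h_51 = 64;  h_52 = 86
  h_53 = 39;  h_54 = 57;  h_55 = 8;  h_56 = 48;  h_57 = 20;  h_58 = 83
  h_59 = 37;  h_60 = 37;  h_61 = 25;  h_62 = 91;  h_63 = 0;  h_64 = 54
  h_65 = 85;  h_66 = 33;  h_67 = 25;  h_68 = 33;  h_69 = 2;  h_70 = 95
  h_71 = 20;  h_72 = 95;  h_73 = 85;  h_74 = 65;  h_75 = 44;  h_76 = 20
  h_77 = 52;  h_78 = 77;  h_79 = 5;  h_80 = 67;  h_81 = 10;  h_82 = 83
  h_83 = 24;  h_84 = 37;  h_85 = 65;  h_86 = 37;  h_87 = 17;  h_88 = 28
  h_89 = 22;  h_90 = 50;  h_91 = 61;  h_92 = 87;  h_93 = 10;  h_94 = 21
  h_95 = 76;  h_96 = 55;  h_97 = 11;  h_98 = 80;  h_99 = 1;  h_100 = 10
  h_101 = 33;  h_102 = 59;  h_103 = 87;  h_104 = 39;  h_105 = 90;  h_106 = 91
  h_107 = 32;  h_108 = 23;  h_109 = 82;  h_110 = 51;  h_111 = 45;  h_112 = 6
  h_113 = 78;  h_114 = 62;  h_115 = 87;  h_116 = 70;  h_117 = 9;  h_118 = 53
  h_119 = 76;  h_120 = 13;  h_121 = 91;  h_122 = 47;  h_123 = 48;  h_124 = 71
  h_125 = 30;  h_126 = 71;  h_127 = 2;  h_128 = 28;  h_129 = 32;  h_130 = 9
  h_131 = 70;  h_132 = 38;  h_133 = 70;  h_134 = 39;  h_135 = 10;  h_136 = 60
  h_137 = 55;  h_138 = 32;  h_139 = 43;  h_140 = 96;  h_141 = 88;  h_142 = 28
  h_143 = 19;  h_144 = 64;  h_145 = 4;  h_146 = 95;  h_147 = 79;  h_148 = 80
  h_149 = 63;  h_150 = 89;  h_151 = 0;  h_152 = 83;  h_153 = 31;  h_154 = 40
  h_155 = 27;  h_156 = 34;  h_157 = 71;  h_158 = 40;  h_159 = 54;  h_160 = 73
  h_161 = 68;  h_162 = 28;  h_163 = 49;  h_164 = 16;  h_165 = 37;  h_166 = 78
  h_167 = 17;  h_168 = 46;  h_169 = 17;  h_170 = 63;  h_171 = 45;  h_172 = 14
  h_173 = 91;  h_174 = 87;  h_175 = 80;  h_176 = 75;  h_177 = 96;  h_178 = 66
  h_179 = 11;  h_180 = 12;  h_181 = 6;  h_182 = 75;  h_183 = 11;  h_184 = 66
  h_185 = 87;  h_186 = 78;  h_187 = 26;  h_188 = 89;  h_189 = 78;  h_190 = 96
  h_191 = 88;  h_192 = 51;  h_193 = 13;  h_194 = 60;  h_195 = 34;  h_196 = 53
  h_197 = 39;  h_198 = 59;  h_199 = 89;  h_200 = 62;  h_201 = 2;  h_202 = 79
  h_203 = 84;  h_204 = 11;  h_205 = 13;  h_206 = 69;  h_207 = 15;  h_208 = 29
  h_209 = 14;  h_210 = 40;  h_211 = 35;  h_212 = 69;  h_213 = 78;  h_214 = 26
  h_215 = 26;  h_216 = 9;  h_217 = 83;  h_218 = 40;  h_219 = 25;  h_220 = 18
  h_221 = 77;  h_222 = 70;  h_223 = 59;  h_224 = 58;  h_225 = 72;  h_226 = 76
  h_227 = 92;  h_228 = 69;  h_229 = 8;  h_230 = 57;  h_231 = 35;  h_232 = 92
  h_233 = 57;  h_234 = 85;  h_235 = 75;  h_236 = 52;  h_237 = 70;  h_238 = 91
  h_239 = 54;  h_240 = 18;  h_241 = 16;  h_242 = 77;  h_243 = 74;  h_244 = 64
  h_245 = 54;  h_246 = 72;  h_247 = 68;  h_248 = 84;  h_249 = 19;  h_250 = 77
  h_251 = 77;  h_252 = 33;  h_253 = 0;  h_254 = 65;  h_255 = 37;  h_256 = 90
  h_257 = 16;  h_258 = 47;  h_259 = 34;  h_260 = 13;  h_261 = 79;  h_262 = 25
  h_263 = 60;  h_264 = 35;  h_265 = 90;  h_266 = 61;  h_267 = 16;  h_268 = 43
  h_269 = 90;  h_270 = 60;  h_271 = 53;  h_272 = 38;  h_273 = 26;  h_274 = 51
h_275 = 68·51 + 49·26 + 47·38 + 61·53 + 32·60 = 41
h_276 = 68·41 + 49·51 + 47·26 + 61·38 + 32·53 = 47

47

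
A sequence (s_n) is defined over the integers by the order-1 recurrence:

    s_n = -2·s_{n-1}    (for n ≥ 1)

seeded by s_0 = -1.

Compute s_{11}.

2048

s_1 = -2·-1 = 2
s_2 = -2·2 = -4
s_3 = -2·-4 = 8
s_4 = -2·8 = -16
s_5 = -2·-16 = 32
s_6 = -2·32 = -64
s_7 = -2·-64 = 128
s_8 = -2·128 = -256
s_9 = -2·-256 = 512
s_10 = -2·512 = -1024
s_11 = -2·-1024 = 2048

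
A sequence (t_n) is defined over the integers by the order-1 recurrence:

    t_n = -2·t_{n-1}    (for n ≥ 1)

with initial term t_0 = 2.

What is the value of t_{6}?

t_1 = -2·2 = -4
t_2 = -2·-4 = 8
t_3 = -2·8 = -16
t_4 = -2·-16 = 32
t_5 = -2·32 = -64
t_6 = -2·-64 = 128

128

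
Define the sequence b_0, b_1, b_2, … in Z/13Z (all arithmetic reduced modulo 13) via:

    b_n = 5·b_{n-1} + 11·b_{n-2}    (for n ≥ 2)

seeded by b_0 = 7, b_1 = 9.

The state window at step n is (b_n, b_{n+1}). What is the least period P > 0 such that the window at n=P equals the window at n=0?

n=0: window = (7, 9)
n=1: window = (9, 5)
n=2: window = (5, 7)
n=3: window = (7, 12)
n=4: window = (12, 7)
n=5: window = (7, 11)
n=6: window = (11, 2)
n=7: window = (2, 1)
n=8: window = (1, 1)
n=9: window = (1, 3)
n=10: window = (3, 0)
n=11: window = (0, 7)
n=12: window = (7, 9)
window at n=12 equals window at n=0 → period = 12

12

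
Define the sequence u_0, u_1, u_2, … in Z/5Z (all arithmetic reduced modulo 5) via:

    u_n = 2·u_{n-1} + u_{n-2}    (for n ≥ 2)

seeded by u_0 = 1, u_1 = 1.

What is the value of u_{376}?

u_2 = 2·1 + 1·1 = 3
u_3 = 2·3 + 1·1 = 2
u_4 = 2·2 + 1·3 = 2
u_5 = 2·2 + 1·2 = 1
u_6 = 2·1 + 1·2 = 4
u_7 = 2·4 + 1·1 = 4
u_8 = 2·4 + 1·4 = 2
u_9 = 2·2 + 1·4 = 3
u_10 = 2·3 + 1·2 = 3
u_11 = 2·3 + 1·3 = 4
u_12 = 2·4 + 1·3 = 1
u_13 = 2·1 + 1·4 = 1
(u_12, u_13) = (1, 1) = (u_0, u_1), so the sequence has period 12.
376 ≡ 4 (mod 12), hence u_376 = u_4 = 2.

2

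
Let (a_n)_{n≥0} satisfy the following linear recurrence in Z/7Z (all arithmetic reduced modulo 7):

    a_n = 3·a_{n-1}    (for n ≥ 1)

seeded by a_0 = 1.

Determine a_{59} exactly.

5

a_1 = 3·1 = 3
a_2 = 3·3 = 2
a_3 = 3·2 = 6
a_4 = 3·6 = 4
a_5 = 3·4 = 5
a_6 = 3·5 = 1
(a_6) = (1) = (a_0), so the sequence has period 6.
59 ≡ 5 (mod 6), hence a_59 = a_5 = 5.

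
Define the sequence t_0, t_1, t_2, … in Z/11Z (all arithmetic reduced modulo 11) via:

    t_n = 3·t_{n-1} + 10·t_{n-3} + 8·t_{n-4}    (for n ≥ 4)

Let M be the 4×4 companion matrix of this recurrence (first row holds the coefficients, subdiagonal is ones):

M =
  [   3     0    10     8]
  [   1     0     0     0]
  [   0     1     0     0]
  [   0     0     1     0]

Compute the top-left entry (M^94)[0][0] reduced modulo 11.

4

(M^94)[0][0] is the top entry after applying M 94 times to the unit state (1, 0, 0, 0). Equivalently it is h_{97} for the auxiliary sequence (h_n) obeying the same recurrence with h_3 = 1 and h_i = 0 for 0 ≤ i < 3:
h_4 = 3·1 + 0·0 + 10·0 + 8·0 = 3
h_5 = 3·3 + 0·1 + 10·0 + 8·0 = 9
h_6 = 3·9 + 0·3 + 10·1 + 8·0 = 4
h_7 = 3·4 + 0·9 + 10·3 + 8·1 = 6
h_8 = 3·6 + 0·4 + 10·9 + 8·3 = 0
h_9 = 3·0 + 0·6 + 10·4 + 8·9 = 2
h_10 = 3·2 + 0·0 + 10·6 + 8·4 = 10
h_11 = 3·10 + 0·2 + 10·0 + 8·6 = 1
h_12 = 3·1 + 0·10 + 10·2 + 8·0 = 1
h_13 = 3·1 + 0·1 + 10·10 + 8·2 = 9
h_14 = 3·9 + 0·1 + 10·1 + 8·10 = 7
h_15 = 3·7 + 0·9 + 10·1 + 8·1 = 6
h_16 = 3·6 + 0·7 + 10·9 + 8·1 = 6
h_17 = 3·6 + 0·6 + 10·7 + 8·9 = 6
h_18 = 3·6 + 0·6 + 10·6 + 8·7 = 2
h_19 = 3·2 + 0·6 + 10·6 + 8·6 = 4
h_20 = 3·4 + 0·2 + 10·6 + 8·6 = 10
h_21 = 3·10 + 0·4 + 10·2 + 8·6 = 10
h_22 = 3·10 + 0·10 + 10·4 + 8·2 = 9
h_23 = 3·9 + 0·10 + 10·10 + 8·4 = 5
h_24 = 3·5 + 0·9 + 10·10 + 8·10 = 8
h_25 = 3·8 + 0·5 + 10·9 + 8·10 = 7
h_26 = 3·7 + 0·8 + 10·5 + 8·9 = 0
h_27 = 3·0 + 0·7 + 10·8 + 8·5 = 10
h_28 = 3·10 + 0·0 + 10·7 + 8·8 = 10
h_29 = 3·10 + 0·10 + 10·0 + 8·7 = 9
h_30 = 3·9 + 0·10 + 10·10 + 8·0 = 6
h_31 = 3·6 + 0·9 + 10·10 + 8·10 = 0
h_32 = 3·0 + 0·6 + 10·9 + 8·10 = 5
h_33 = 3·5 + 0·0 + 10·6 + 8·9 = 4
h_34 = 3·4 + 0·5 + 10·0 + 8·6 = 5
h_35 = 3·5 + 0·4 + 10·5 + 8·0 = 10
h_36 = 3·10 + 0·5 + 10·4 + 8·5 = 0
h_37 = 3·0 + 0·10 + 10·5 + 8·4 = 5
h_38 = 3·5 + 0·0 + 10·10 + 8·5 = 1
h_39 = 3·1 + 0·5 + 10·0 + 8·10 = 6
h_40 = 3·6 + 0·1 + 10·5 + 8·0 = 2
h_41 = 3·2 + 0·6 + 10·1 + 8·5 = 1
h_42 = 3·1 + 0·2 + 10·6 + 8·1 = 5
h_43 = 3·5 + 0·1 + 10·2 + 8·6 = 6
h_44 = 3·6 + 0·5 + 10·1 + 8·2 = 0
h_45 = 3·0 + 0·6 + 10·5 + 8·1 = 3
h_46 = 3·3 + 0·0 + 10·6 + 8·5 = 10
h_47 = 3·10 + 0·3 + 10·0 + 8·6 = 1
h_48 = 3·1 + 0·10 + 10·3 + 8·0 = 0
h_49 = 3·0 + 0·1 + 10·10 + 8·3 = 3
h_50 = 3·3 + 0·0 + 10·1 + 8·10 = 0
h_51 = 3·0 + 0·3 + 10·0 + 8·1 = 8
h_52 = 3·8 + 0·0 + 10·3 + 8·0 = 10
h_53 = 3·10 + 0·8 + 10·0 + 8·3 = 10
h_54 = 3·10 + 0·10 + 10·8 + 8·0 = 0
h_55 = 3·0 + 0·10 + 10·10 + 8·8 = 10
h_56 = 3·10 + 0·0 + 10·10 + 8·10 = 1
h_57 = 3·1 + 0·10 + 10·0 + 8·10 = 6
h_58 = 3·6 + 0·1 + 10·10 + 8·0 = 8
h_59 = 3·8 + 0·6 + 10·1 + 8·10 = 4
h_60 = 3·4 + 0·8 + 10·6 + 8·1 = 3
h_61 = 3·3 + 0·4 + 10·8 + 8·6 = 5
h_62 = 3·5 + 0·3 + 10·4 + 8·8 = 9
h_63 = 3·9 + 0·5 + 10·3 + 8·4 = 1
h_64 = 3·1 + 0·9 + 10·5 + 8·3 = 0
h_65 = 3·0 + 0·1 + 10·9 + 8·5 = 9
h_66 = 3·9 + 0·0 + 10·1 + 8·9 = 10
h_67 = 3·10 + 0·9 + 10·0 + 8·1 = 5
h_68 = 3·5 + 0·10 + 10·9 + 8·0 = 6
h_69 = 3·6 + 0·5 + 10·10 + 8·9 = 3
h_70 = 3·3 + 0·6 + 10·5 + 8·10 = 7
h_71 = 3·7 + 0·3 + 10·6 + 8·5 = 0
h_72 = 3·0 + 0·7 + 10·3 + 8·6 = 1
h_73 = 3·1 + 0·0 + 10·7 + 8·3 = 9
h_74 = 3·9 + 0·1 + 10·0 + 8·7 = 6
h_75 = 3·6 + 0·9 + 10·1 + 8·0 = 6
h_76 = 3·6 + 0·6 + 10·9 + 8·1 = 6
h_77 = 3·6 + 0·6 + 10·6 + 8·9 = 7
h_78 = 3·7 + 0·6 + 10·6 + 8·6 = 8
h_79 = 3·8 + 0·7 + 10·6 + 8·6 = 0
h_80 = 3·0 + 0·8 + 10·7 + 8·6 = 8
h_81 = 3·8 + 0·0 + 10·8 + 8·7 = 6
h_82 = 3·6 + 0·8 + 10·0 + 8·8 = 5
h_83 = 3·5 + 0·6 + 10·8 + 8·0 = 7
h_84 = 3·7 + 0·5 + 10·6 + 8·8 = 2
h_85 = 3·2 + 0·7 + 10·5 + 8·6 = 5
h_86 = 3·5 + 0·2 + 10·7 + 8·5 = 4
h_87 = 3·4 + 0·5 + 10·2 + 8·7 = 0
h_88 = 3·0 + 0·4 + 10·5 + 8·2 = 0
h_89 = 3·0 + 0·0 + 10·4 + 8·5 = 3
h_90 = 3·3 + 0·0 + 10·0 + 8·4 = 8
h_91 = 3·8 + 0·3 + 10·0 + 8·0 = 2
h_92 = 3·2 + 0·8 + 10·3 + 8·0 = 3
h_93 = 3·3 + 0·2 + 10·8 + 8·3 = 3
h_94 = 3·3 + 0·3 + 10·2 + 8·8 = 5
h_95 = 3·5 + 0·3 + 10·3 + 8·2 = 6
h_96 = 3·6 + 0·5 + 10·3 + 8·3 = 6
h_97 = 3·6 + 0·6 + 10·5 + 8·3 = 4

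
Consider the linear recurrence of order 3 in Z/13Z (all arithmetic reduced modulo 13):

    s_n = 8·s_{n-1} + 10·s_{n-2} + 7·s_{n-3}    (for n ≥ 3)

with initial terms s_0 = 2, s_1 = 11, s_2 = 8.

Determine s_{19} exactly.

12

s_3 = 8·8 + 10·11 + 7·2 = 6
s_4 = 8·6 + 10·8 + 7·11 = 10
s_5 = 8·10 + 10·6 + 7·8 = 1
s_6 = 8·1 + 10·10 + 7·6 = 7
s_7 = 8·7 + 10·1 + 7·10 = 6
s_8 = 8·6 + 10·7 + 7·1 = 8
s_9 = 8·8 + 10·6 + 7·7 = 4
s_10 = 8·4 + 10·8 + 7·6 = 11
s_11 = 8·11 + 10·4 + 7·8 = 2
s_12 = 8·2 + 10·11 + 7·4 = 11
s_13 = 8·11 + 10·2 + 7·11 = 3
s_14 = 8·3 + 10·11 + 7·2 = 5
s_15 = 8·5 + 10·3 + 7·11 = 4
s_16 = 8·4 + 10·5 + 7·3 = 12
s_17 = 8·12 + 10·4 + 7·5 = 2
s_18 = 8·2 + 10·12 + 7·4 = 8
s_19 = 8·8 + 10·2 + 7·12 = 12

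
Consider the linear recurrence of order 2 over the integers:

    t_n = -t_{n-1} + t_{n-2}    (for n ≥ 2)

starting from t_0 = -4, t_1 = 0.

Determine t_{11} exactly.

t_2 = -1·0 + 1·-4 = -4
t_3 = -1·-4 + 1·0 = 4
t_4 = -1·4 + 1·-4 = -8
t_5 = -1·-8 + 1·4 = 12
t_6 = -1·12 + 1·-8 = -20
t_7 = -1·-20 + 1·12 = 32
t_8 = -1·32 + 1·-20 = -52
t_9 = -1·-52 + 1·32 = 84
t_10 = -1·84 + 1·-52 = -136
t_11 = -1·-136 + 1·84 = 220

220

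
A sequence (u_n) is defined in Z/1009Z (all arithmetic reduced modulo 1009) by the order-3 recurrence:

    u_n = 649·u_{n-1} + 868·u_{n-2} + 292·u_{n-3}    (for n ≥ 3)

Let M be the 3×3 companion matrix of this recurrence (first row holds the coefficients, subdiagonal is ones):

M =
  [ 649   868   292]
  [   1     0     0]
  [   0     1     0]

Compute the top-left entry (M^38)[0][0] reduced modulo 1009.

(M^38)[0][0] is the top entry after applying M 38 times to the unit state (1, 0, 0). Equivalently it is h_{40} for the auxiliary sequence (h_n) obeying the same recurrence with h_2 = 1 and h_i = 0 for 0 ≤ i < 2:
h_3 = 649·1 + 868·0 + 292·0 = 649
h_4 = 649·649 + 868·1 + 292·0 = 307
h_5 = 649·307 + 868·649 + 292·1 = 63
h_6 = 649·63 + 868·307 + 292·649 = 443
h_7 = 649·443 + 868·63 + 292·307 = 992
h_8 = 649·992 + 868·443 + 292·63 = 395
h_9 = 649·395 + 868·992 + 292·443 = 652
h_10 = 649·652 + 868·395 + 292·992 = 258
h_11 = 649·258 + 868·652 + 292·395 = 149
h_12 = 649·149 + 868·258 + 292·652 = 475
h_13 = 649·475 + 868·149 + 292·258 = 371
h_14 = 649·371 + 868·475 + 292·149 = 377
h_15 = 649·377 + 868·371 + 292·475 = 110
h_16 = 649·110 + 868·377 + 292·371 = 440
h_17 = 649·440 + 868·110 + 292·377 = 750
h_18 = 649·750 + 868·440 + 292·110 = 762
h_19 = 649·762 + 868·750 + 292·440 = 660
h_20 = 649·660 + 868·762 + 292·750 = 83
h_21 = 649·83 + 868·660 + 292·762 = 682
h_22 = 649·682 + 868·83 + 292·660 = 73
h_23 = 649·73 + 868·682 + 292·83 = 676
h_24 = 649·676 + 868·73 + 292·682 = 986
h_25 = 649·986 + 868·676 + 292·73 = 874
h_26 = 649·874 + 868·986 + 292·676 = 12
h_27 = 649·12 + 868·874 + 292·986 = 936
h_28 = 649·936 + 868·12 + 292·874 = 303
h_29 = 649·303 + 868·936 + 292·12 = 572
h_30 = 649·572 + 868·303 + 292·936 = 453
h_31 = 649·453 + 868·572 + 292·303 = 130
h_32 = 649·130 + 868·453 + 292·572 = 856
h_33 = 649·856 + 868·130 + 292·453 = 523
h_34 = 649·523 + 868·856 + 292·130 = 405
h_35 = 649·405 + 868·523 + 292·856 = 139
h_36 = 649·139 + 868·405 + 292·523 = 166
h_37 = 649·166 + 868·139 + 292·405 = 559
h_38 = 649·559 + 868·166 + 292·139 = 589
h_39 = 649·589 + 868·559 + 292·166 = 782
h_40 = 649·782 + 868·589 + 292·559 = 459

459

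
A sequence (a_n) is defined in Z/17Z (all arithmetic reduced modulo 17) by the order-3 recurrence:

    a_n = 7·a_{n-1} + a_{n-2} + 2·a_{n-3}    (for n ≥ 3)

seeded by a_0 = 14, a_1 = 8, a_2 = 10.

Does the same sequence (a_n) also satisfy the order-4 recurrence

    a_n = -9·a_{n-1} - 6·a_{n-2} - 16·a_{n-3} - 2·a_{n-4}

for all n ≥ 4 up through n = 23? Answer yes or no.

yes

Terms a_0..a_23: 14, 8, 10, 4, 3, 11, 3, 4, 2, 7, 8, 16, 15, 1, 3, 1, 12, 6, 5, 14, 13, 13, 13, 11
n=4: candidate gives 3, actual a_4 = 3 ✓
n=5: candidate gives 11, actual a_5 = 11 ✓
n=6: candidate gives 3, actual a_6 = 3 ✓
n=7: candidate gives 4, actual a_7 = 4 ✓
n=8: candidate gives 2, actual a_8 = 2 ✓
n=9: candidate gives 7, actual a_9 = 7 ✓
n=10: candidate gives 8, actual a_10 = 8 ✓
n=11: candidate gives 16, actual a_11 = 16 ✓
n=12: candidate gives 15, actual a_12 = 15 ✓
n=13: candidate gives 1, actual a_13 = 1 ✓
n=14: candidate gives 3, actual a_14 = 3 ✓
n=15: candidate gives 1, actual a_15 = 1 ✓
n=16: candidate gives 12, actual a_16 = 12 ✓
n=17: candidate gives 6, actual a_17 = 6 ✓
n=18: candidate gives 5, actual a_18 = 5 ✓
n=19: candidate gives 14, actual a_19 = 14 ✓
n=20: candidate gives 13, actual a_20 = 13 ✓
n=21: candidate gives 13, actual a_21 = 13 ✓
n=22: candidate gives 13, actual a_22 = 13 ✓
n=23: candidate gives 11, actual a_23 = 11 ✓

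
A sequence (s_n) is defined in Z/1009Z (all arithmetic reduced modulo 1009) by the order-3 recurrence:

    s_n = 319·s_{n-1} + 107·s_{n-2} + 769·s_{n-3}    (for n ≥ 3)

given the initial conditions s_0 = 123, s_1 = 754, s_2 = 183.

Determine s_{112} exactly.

s_3 = 319·183 + 107·754 + 769·123 = 563
s_4 = 319·563 + 107·183 + 769·754 = 56
s_5 = 319·56 + 107·563 + 769·183 = 888
s_6 = 319·888 + 107·56 + 769·563 = 776
s_7 = 319·776 + 107·888 + 769·56 = 186
s_8 = 319·186 + 107·776 + 769·888 = 885
s_9 = 319·885 + 107·186 + 769·776 = 951
s_10 = 319·951 + 107·885 + 769·186 = 274
s_11 = 319·274 + 107·951 + 769·885 = 979
s_12 = 319·979 + 107·274 + 769·951 = 371
s_13 = 319·371 + 107·979 + 769·274 = 947
s_14 = 319·947 + 107·371 + 769·979 = 885
s_15 = 319·885 + 107·947 + 769·371 = 985
s_16 = 319·985 + 107·885 + 769·947 = 10
s_17 = 319·10 + 107·985 + 769·885 = 112
s_18 = 319·112 + 107·10 + 769·985 = 180
s_19 = 319·180 + 107·112 + 769·10 = 410
s_20 = 319·410 + 107·180 + 769·112 = 72
s_21 = 319·72 + 107·410 + 769·180 = 431
s_22 = 319·431 + 107·72 + 769·410 = 379
s_23 = 319·379 + 107·431 + 769·72 = 406
s_24 = 319·406 + 107·379 + 769·431 = 33
s_25 = 319·33 + 107·406 + 769·379 = 342
s_26 = 319·342 + 107·33 + 769·406 = 54
s_27 = 319·54 + 107·342 + 769·33 = 495
s_28 = 319·495 + 107·54 + 769·342 = 883
s_29 = 319·883 + 107·495 + 769·54 = 820
s_30 = 319·820 + 107·883 + 769·495 = 146
s_31 = 319·146 + 107·820 + 769·883 = 87
s_32 = 319·87 + 107·146 + 769·820 = 952
s_33 = 319·952 + 107·87 + 769·146 = 482
s_34 = 319·482 + 107·952 + 769·87 = 654
s_35 = 319·654 + 107·482 + 769·952 = 441
s_36 = 319·441 + 107·654 + 769·482 = 131
s_37 = 319·131 + 107·441 + 769·654 = 628
s_38 = 319·628 + 107·131 + 769·441 = 546
s_39 = 319·546 + 107·628 + 769·131 = 58
s_40 = 319·58 + 107·546 + 769·628 = 870
s_41 = 319·870 + 107·58 + 769·546 = 337
s_42 = 319·337 + 107·870 + 769·58 = 8
s_43 = 319·8 + 107·337 + 769·870 = 332
s_44 = 319·332 + 107·8 + 769·337 = 659
s_45 = 319·659 + 107·332 + 769·8 = 656
s_46 = 319·656 + 107·659 + 769·332 = 315
s_47 = 319·315 + 107·656 + 769·659 = 409
s_48 = 319·409 + 107·315 + 769·656 = 682
s_49 = 319·682 + 107·409 + 769·315 = 65
s_50 = 319·65 + 107·682 + 769·409 = 594
s_51 = 319·594 + 107·65 + 769·682 = 473
s_52 = 319·473 + 107·594 + 769·65 = 72
s_53 = 319·72 + 107·473 + 769·594 = 640
s_54 = 319·640 + 107·72 + 769·473 = 471
s_55 = 319·471 + 107·640 + 769·72 = 658
s_56 = 319·658 + 107·471 + 769·640 = 754
s_57 = 319·754 + 107·658 + 769·471 = 128
s_58 = 319·128 + 107·754 + 769·658 = 923
s_59 = 319·923 + 107·128 + 769·754 = 39
s_60 = 319·39 + 107·923 + 769·128 = 771
s_61 = 319·771 + 107·39 + 769·923 = 350
s_62 = 319·350 + 107·771 + 769·39 = 140
s_63 = 319·140 + 107·350 + 769·771 = 997
s_64 = 319·997 + 107·140 + 769·350 = 809
s_65 = 319·809 + 107·997 + 769·140 = 198
s_66 = 319·198 + 107·809 + 769·997 = 246
s_67 = 319·246 + 107·198 + 769·809 = 346
s_68 = 319·346 + 107·246 + 769·198 = 384
s_69 = 319·384 + 107·346 + 769·246 = 587
s_70 = 319·587 + 107·384 + 769·346 = 5
s_71 = 319·5 + 107·587 + 769·384 = 496
s_72 = 319·496 + 107·5 + 769·587 = 726
s_73 = 319·726 + 107·496 + 769·5 = 946
s_74 = 319·946 + 107·726 + 769·496 = 94
s_75 = 319·94 + 107·946 + 769·726 = 355
s_76 = 319·355 + 107·94 + 769·946 = 190
s_77 = 319·190 + 107·355 + 769·94 = 360
s_78 = 319·360 + 107·190 + 769·355 = 529
s_79 = 319·529 + 107·360 + 769·190 = 231
s_80 = 319·231 + 107·529 + 769·360 = 505
s_81 = 319·505 + 107·231 + 769·529 = 330
s_82 = 319·330 + 107·505 + 769·231 = 947
s_83 = 319·947 + 107·330 + 769·505 = 277
s_84 = 319·277 + 107·947 + 769·330 = 511
s_85 = 319·511 + 107·277 + 769·947 = 683
s_86 = 319·683 + 107·511 + 769·277 = 238
s_87 = 319·238 + 107·683 + 769·511 = 129
s_88 = 319·129 + 107·238 + 769·683 = 570
s_89 = 319·570 + 107·129 + 769·238 = 280
s_90 = 319·280 + 107·570 + 769·129 = 288
s_91 = 319·288 + 107·280 + 769·570 = 167
s_92 = 319·167 + 107·288 + 769·280 = 745
s_93 = 319·745 + 107·167 + 769·288 = 748
s_94 = 319·748 + 107·745 + 769·167 = 772
s_95 = 319·772 + 107·748 + 769·745 = 190
s_96 = 319·190 + 107·772 + 769·748 = 18
s_97 = 319·18 + 107·190 + 769·772 = 214
s_98 = 319·214 + 107·18 + 769·190 = 376
s_99 = 319·376 + 107·214 + 769·18 = 289
s_100 = 319·289 + 107·376 + 769·214 = 343
s_101 = 319·343 + 107·289 + 769·376 = 659
s_102 = 319·659 + 107·343 + 769·289 = 987
s_103 = 319·987 + 107·659 + 769·343 = 346
s_104 = 319·346 + 107·987 + 769·659 = 310
s_105 = 319·310 + 107·346 + 769·987 = 941
s_106 = 319·941 + 107·310 + 769·346 = 77
s_107 = 319·77 + 107·941 + 769·310 = 400
s_108 = 319·400 + 107·77 + 769·941 = 809
s_109 = 319·809 + 107·400 + 769·77 = 880
s_110 = 319·880 + 107·809 + 769·400 = 871
s_111 = 319·871 + 107·880 + 769·809 = 265
s_112 = 319·265 + 107·871 + 769·880 = 838

838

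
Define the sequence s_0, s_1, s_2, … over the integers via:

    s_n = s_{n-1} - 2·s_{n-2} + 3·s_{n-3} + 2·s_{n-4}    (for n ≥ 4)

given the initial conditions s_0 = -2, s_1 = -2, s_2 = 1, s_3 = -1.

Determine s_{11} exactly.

s_4 = 1·-1 + -2·1 + 3·-2 + 2·-2 = -13
s_5 = 1·-13 + -2·-1 + 3·1 + 2·-2 = -12
s_6 = 1·-12 + -2·-13 + 3·-1 + 2·1 = 13
s_7 = 1·13 + -2·-12 + 3·-13 + 2·-1 = -4
s_8 = 1·-4 + -2·13 + 3·-12 + 2·-13 = -92
s_9 = 1·-92 + -2·-4 + 3·13 + 2·-12 = -69
s_10 = 1·-69 + -2·-92 + 3·-4 + 2·13 = 129
s_11 = 1·129 + -2·-69 + 3·-92 + 2·-4 = -17

-17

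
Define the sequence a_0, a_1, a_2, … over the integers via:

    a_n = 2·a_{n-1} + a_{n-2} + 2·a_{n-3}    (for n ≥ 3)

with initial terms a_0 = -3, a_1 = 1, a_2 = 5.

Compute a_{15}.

a_3 = 2·5 + 1·1 + 2·-3 = 5
a_4 = 2·5 + 1·5 + 2·1 = 17
a_5 = 2·17 + 1·5 + 2·5 = 49
a_6 = 2·49 + 1·17 + 2·5 = 125
a_7 = 2·125 + 1·49 + 2·17 = 333
a_8 = 2·333 + 1·125 + 2·49 = 889
a_9 = 2·889 + 1·333 + 2·125 = 2361
a_10 = 2·2361 + 1·889 + 2·333 = 6277
a_11 = 2·6277 + 1·2361 + 2·889 = 16693
a_12 = 2·16693 + 1·6277 + 2·2361 = 44385
a_13 = 2·44385 + 1·16693 + 2·6277 = 118017
a_14 = 2·118017 + 1·44385 + 2·16693 = 313805
a_15 = 2·313805 + 1·118017 + 2·44385 = 834397

834397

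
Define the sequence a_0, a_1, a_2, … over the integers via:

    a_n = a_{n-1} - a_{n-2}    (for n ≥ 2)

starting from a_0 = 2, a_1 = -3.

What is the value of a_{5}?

5

a_2 = 1·-3 + -1·2 = -5
a_3 = 1·-5 + -1·-3 = -2
a_4 = 1·-2 + -1·-5 = 3
a_5 = 1·3 + -1·-2 = 5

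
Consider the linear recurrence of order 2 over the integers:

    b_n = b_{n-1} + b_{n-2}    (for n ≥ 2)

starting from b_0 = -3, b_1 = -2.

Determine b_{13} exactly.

-898

b_2 = 1·-2 + 1·-3 = -5
b_3 = 1·-5 + 1·-2 = -7
b_4 = 1·-7 + 1·-5 = -12
b_5 = 1·-12 + 1·-7 = -19
b_6 = 1·-19 + 1·-12 = -31
b_7 = 1·-31 + 1·-19 = -50
b_8 = 1·-50 + 1·-31 = -81
b_9 = 1·-81 + 1·-50 = -131
b_10 = 1·-131 + 1·-81 = -212
b_11 = 1·-212 + 1·-131 = -343
b_12 = 1·-343 + 1·-212 = -555
b_13 = 1·-555 + 1·-343 = -898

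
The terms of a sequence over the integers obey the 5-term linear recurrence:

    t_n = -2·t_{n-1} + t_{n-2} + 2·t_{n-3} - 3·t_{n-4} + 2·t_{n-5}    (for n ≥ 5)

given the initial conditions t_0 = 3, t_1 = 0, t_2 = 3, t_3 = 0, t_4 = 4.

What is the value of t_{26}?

-15054781

t_5 = -2·4 + 1·0 + 2·3 + -3·0 + 2·3 = 4
t_6 = -2·4 + 1·4 + 2·0 + -3·3 + 2·0 = -13
t_7 = -2·-13 + 1·4 + 2·4 + -3·0 + 2·3 = 44
t_8 = -2·44 + 1·-13 + 2·4 + -3·4 + 2·0 = -105
t_9 = -2·-105 + 1·44 + 2·-13 + -3·4 + 2·4 = 224
t_10 = -2·224 + 1·-105 + 2·44 + -3·-13 + 2·4 = -418
t_11 = -2·-418 + 1·224 + 2·-105 + -3·44 + 2·-13 = 692
t_12 = -2·692 + 1·-418 + 2·224 + -3·-105 + 2·44 = -951
t_13 = -2·-951 + 1·692 + 2·-418 + -3·224 + 2·-105 = 876
t_14 = -2·876 + 1·-951 + 2·692 + -3·-418 + 2·224 = 383
t_15 = -2·383 + 1·876 + 2·-951 + -3·692 + 2·-418 = -4704
t_16 = -2·-4704 + 1·383 + 2·876 + -3·-951 + 2·692 = 15780
t_17 = -2·15780 + 1·-4704 + 2·383 + -3·876 + 2·-951 = -40028
t_18 = -2·-40028 + 1·15780 + 2·-4704 + -3·383 + 2·876 = 87031
t_19 = -2·87031 + 1·-40028 + 2·15780 + -3·-4704 + 2·383 = -167652
t_20 = -2·-167652 + 1·87031 + 2·-40028 + -3·15780 + 2·-4704 = 285531
t_21 = -2·285531 + 1·-167652 + 2·87031 + -3·-40028 + 2·15780 = -413008
t_22 = -2·-413008 + 1·285531 + 2·-167652 + -3·87031 + 2·-40028 = 435094
t_23 = -2·435094 + 1·-413008 + 2·285531 + -3·-167652 + 2·87031 = -35116
t_24 = -2·-35116 + 1·435094 + 2·-413008 + -3·285531 + 2·-167652 = -1512587
t_25 = -2·-1512587 + 1·-35116 + 2·435094 + -3·-413008 + 2·285531 = 5670332
t_26 = -2·5670332 + 1·-1512587 + 2·-35116 + -3·435094 + 2·-413008 = -15054781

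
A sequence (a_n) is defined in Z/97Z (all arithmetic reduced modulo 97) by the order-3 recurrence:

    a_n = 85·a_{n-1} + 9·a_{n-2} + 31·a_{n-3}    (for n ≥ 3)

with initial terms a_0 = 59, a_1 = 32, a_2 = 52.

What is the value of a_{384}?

67

a_3 = 85·52 + 9·32 + 31·59 = 38
a_4 = 85·38 + 9·52 + 31·32 = 34
a_5 = 85·34 + 9·38 + 31·52 = 91
a_6 = 85·91 + 9·34 + 31·38 = 4
a_7 = 85·4 + 9·91 + 31·34 = 79
a_8 = 85·79 + 9·4 + 31·91 = 66
Continuing the recurrence:
  a_9 = 43;  a_10 = 5;  a_11 = 45;  a_12 = 62;  a_13 = 10;  a_14 = 87
  a_15 = 95;  a_16 = 50;  a_17 = 42;  a_18 = 78;  a_19 = 22;  a_20 = 91
  a_21 = 69;  a_22 = 91;  a_23 = 22;  a_24 = 75;  a_25 = 82;  a_26 = 82
  a_27 = 42;  a_28 = 60;  a_29 = 66;  a_30 = 80;  a_31 = 39;  a_32 = 67
  a_33 = 87;  a_34 = 89;  a_35 = 46;  a_36 = 36;  a_37 = 25;  a_38 = 92
  a_39 = 43;  a_40 = 20;  a_41 = 89;  a_42 = 57;  a_43 = 58;  a_44 = 54
  a_45 = 89;  a_46 = 52;  a_47 = 8;  a_48 = 27;  a_49 = 2;  a_50 = 79
  a_51 = 4;  a_52 = 46;  a_53 = 90;  a_54 = 40;  a_55 = 10;  a_56 = 23
  a_57 = 84;  a_58 = 91;  a_59 = 86;  a_60 = 63;  a_61 = 26;  a_62 = 11
  a_63 = 18;  a_64 = 10;  a_65 = 92;  a_66 = 29;  a_67 = 14;  a_68 = 35
  a_69 = 23;  a_70 = 85;  a_71 = 78;  a_72 = 57;  a_73 = 34;  a_74 = 1
  a_75 = 24;  a_76 = 96;  a_77 = 65;  a_78 = 52;  a_79 = 27;  a_80 = 25
  a_81 = 3;  a_82 = 56;  a_83 = 33;  a_84 = 7;  a_85 = 9;  a_86 = 8
  a_87 = 8;  a_88 = 61;  a_89 = 73;  a_90 = 18;  a_91 = 4;  a_92 = 49
  a_93 = 6;  a_94 = 8;  a_95 = 22;  a_96 = 91;  a_97 = 33;  a_98 = 38
  a_99 = 43;  a_100 = 73;  a_101 = 10;  a_102 = 27;  a_103 = 89;  a_104 = 67
  a_105 = 58;  a_106 = 47;  a_107 = 95;  a_108 = 14;  a_109 = 10;  a_110 = 41
  a_111 = 32;  a_112 = 4;  a_113 = 56;  a_114 = 65;  a_115 = 42;  a_116 = 71
  a_117 = 86;  a_118 = 36;  a_119 = 21;  a_120 = 22;  a_121 = 71;  a_122 = 94
  a_123 = 96;  a_124 = 52;  a_125 = 50;  a_126 = 31;  a_127 = 41;  a_128 = 76
  a_129 = 30;  a_130 = 43;  a_131 = 73;  a_132 = 53;  a_133 = 93;  a_134 = 72
  a_135 = 64;  a_136 = 47;  a_137 = 13;  a_138 = 20;  a_139 = 73;  a_140 = 95
  a_141 = 40;  a_142 = 19;  a_143 = 70;  a_144 = 86;  a_145 = 90;  a_146 = 21
  a_147 = 23;  a_148 = 84;  a_149 = 44;  a_150 = 68;  a_151 = 50;  a_152 = 18
  a_153 = 14;  a_154 = 89;  a_155 = 4;  a_156 = 23;  a_157 = 94;  a_158 = 76
  a_159 = 65;  a_160 = 5;  a_161 = 68;  a_162 = 80;  a_163 = 1;  a_164 = 3
  a_165 = 28;  a_166 = 13;  a_167 = 92;  a_168 = 75;  a_169 = 40;  a_170 = 40
  a_171 = 71;  a_172 = 69;  a_173 = 81;  a_174 = 7;  a_175 = 68;  a_176 = 12
  a_177 = 6;  a_178 = 10;  a_179 = 15;  a_180 = 96;  a_181 = 69;  a_182 = 16
  a_183 = 10;  a_184 = 29;  a_185 = 44;  a_186 = 43;  a_187 = 3;  a_188 = 66
  a_189 = 83;  a_190 = 79;  a_191 = 2;  a_192 = 59;  a_193 = 13;  a_194 = 49
  a_195 = 0;  a_196 = 68;  a_197 = 24;  a_198 = 33;  a_199 = 85;  a_200 = 21
  a_201 = 81;  a_202 = 9;  a_203 = 11;  a_204 = 35;  a_205 = 55;  a_206 = 93
  a_207 = 76;  a_208 = 78;  a_209 = 12;  a_210 = 4;  a_211 = 53;  a_212 = 63
  a_213 = 39;  a_214 = 93;  a_215 = 24;  a_216 = 12;  a_217 = 45;  a_218 = 21
  a_219 = 40;  a_220 = 37;  a_221 = 82;  a_222 = 7;  a_223 = 55;  a_224 = 5
  a_225 = 70;  a_226 = 37;  a_227 = 50;  a_228 = 60;  a_229 = 4;  a_230 = 5
  a_231 = 90;  a_232 = 59;  a_233 = 63;  a_234 = 43;  a_235 = 37;  a_236 = 53
  a_237 = 60;  a_238 = 31;  a_239 = 65;  a_240 = 1;  a_241 = 79;  a_242 = 9
  a_243 = 52;  a_244 = 63;  a_245 = 88;  a_246 = 56;  a_247 = 36;  a_248 = 84
  a_249 = 82;  a_250 = 15;  a_251 = 58;  a_252 = 41;  a_253 = 10;  a_254 = 10
  a_255 = 77;  a_256 = 58;  a_257 = 16;  a_258 = 1;  a_259 = 87;  a_260 = 43
  a_261 = 7;  a_262 = 90;  a_263 = 25;  a_264 = 48;  a_265 = 14;  a_266 = 69
  a_267 = 10;  a_268 = 62;  a_269 = 30;  a_270 = 23;  a_271 = 73;  a_272 = 67
  a_273 = 81;  a_274 = 51;  a_275 = 60;  a_276 = 19;  a_277 = 50;  a_278 = 73
  a_279 = 66;  a_280 = 57;  a_281 = 39;  a_282 = 54;  a_283 = 15;  a_284 = 60
  a_285 = 22;  a_286 = 62;  a_287 = 53;  a_288 = 22;  a_289 = 1;  a_290 = 83
  a_291 = 83;  a_292 = 73;  a_293 = 19;  a_294 = 92;  a_295 = 69;  a_296 = 7
  a_297 = 91;  a_298 = 43;  a_299 = 35;  a_300 = 72;  a_301 = 8;  a_302 = 85
  a_303 = 23;  a_304 = 58;  a_305 = 12;  a_306 = 24;  a_307 = 66;  a_308 = 87
  a_309 = 3;  a_310 = 77;  a_311 = 54;  a_312 = 41;  a_313 = 53;  a_314 = 49
  a_315 = 93;  a_316 = 95;  a_317 = 52;  a_318 = 10;  a_319 = 92;  a_320 = 16
  a_321 = 73;  a_322 = 83;  a_323 = 60;  a_324 = 59;  a_325 = 77;  a_326 = 12
  a_327 = 50;  a_328 = 52;  a_329 = 4;  a_330 = 30;  a_331 = 27;  a_332 = 70
  a_333 = 42;  a_334 = 90;  a_335 = 13;  a_336 = 16;  a_337 = 96;  a_338 = 74
  a_339 = 84;  a_340 = 15;  a_341 = 57;  a_342 = 18;  a_343 = 83;  a_344 = 60
  a_345 = 3;  a_346 = 70;  a_347 = 77;  a_348 = 90;  a_349 = 37;  a_350 = 37
  a_351 = 60;  a_352 = 81;  a_353 = 36;  a_354 = 23;  a_355 = 37;  a_356 = 6
  a_357 = 4;  a_358 = 86;  a_359 = 63;  a_360 = 45;  a_361 = 74;  a_362 = 15
  a_363 = 38;  a_364 = 33;  a_365 = 23;  a_366 = 35;  a_367 = 34;  a_368 = 38
  a_369 = 62;  a_370 = 70;  a_371 = 23;  a_372 = 45;  a_373 = 91;  a_374 = 26
  a_375 = 59;  a_376 = 19;  a_377 = 42;  a_378 = 41;  a_379 = 87;  a_380 = 45
  a_381 = 59;  a_382 = 66
a_383 = 85·66 + 9·59 + 31·45 = 67
a_384 = 85·67 + 9·66 + 31·59 = 67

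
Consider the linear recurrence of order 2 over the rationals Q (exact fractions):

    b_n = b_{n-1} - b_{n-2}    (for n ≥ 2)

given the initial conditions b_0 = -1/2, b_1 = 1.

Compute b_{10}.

b_2 = 1·1 + -1·-1/2 = 3/2
b_3 = 1·3/2 + -1·1 = 1/2
b_4 = 1·1/2 + -1·3/2 = -1
b_5 = 1·-1 + -1·1/2 = -3/2
b_6 = 1·-3/2 + -1·-1 = -1/2
b_7 = 1·-1/2 + -1·-3/2 = 1
b_8 = 1·1 + -1·-1/2 = 3/2
b_9 = 1·3/2 + -1·1 = 1/2
b_10 = 1·1/2 + -1·3/2 = -1

-1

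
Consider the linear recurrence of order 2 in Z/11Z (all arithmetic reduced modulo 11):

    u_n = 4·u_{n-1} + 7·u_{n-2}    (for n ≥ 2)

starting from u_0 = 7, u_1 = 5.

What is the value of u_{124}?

6

u_2 = 4·5 + 7·7 = 3
u_3 = 4·3 + 7·5 = 3
u_4 = 4·3 + 7·3 = 0
u_5 = 4·0 + 7·3 = 10
u_6 = 4·10 + 7·0 = 7
u_7 = 4·7 + 7·10 = 10
u_8 = 4·10 + 7·7 = 1
u_9 = 4·1 + 7·10 = 8
u_10 = 4·8 + 7·1 = 6
u_11 = 4·6 + 7·8 = 3
u_12 = 4·3 + 7·6 = 10
u_13 = 4·10 + 7·3 = 6
u_14 = 4·6 + 7·10 = 6
u_15 = 4·6 + 7·6 = 0
u_16 = 4·0 + 7·6 = 9
u_17 = 4·9 + 7·0 = 3
u_18 = 4·3 + 7·9 = 9
u_19 = 4·9 + 7·3 = 2
u_20 = 4·2 + 7·9 = 5
u_21 = 4·5 + 7·2 = 1
u_22 = 4·1 + 7·5 = 6
u_23 = 4·6 + 7·1 = 9
u_24 = 4·9 + 7·6 = 1
u_25 = 4·1 + 7·9 = 1
u_26 = 4·1 + 7·1 = 0
u_27 = 4·0 + 7·1 = 7
u_28 = 4·7 + 7·0 = 6
u_29 = 4·6 + 7·7 = 7
u_30 = 4·7 + 7·6 = 4
u_31 = 4·4 + 7·7 = 10
u_32 = 4·10 + 7·4 = 2
u_33 = 4·2 + 7·10 = 1
u_34 = 4·1 + 7·2 = 7
u_35 = 4·7 + 7·1 = 2
u_36 = 4·2 + 7·7 = 2
u_37 = 4·2 + 7·2 = 0
u_38 = 4·0 + 7·2 = 3
u_39 = 4·3 + 7·0 = 1
u_40 = 4·1 + 7·3 = 3
u_41 = 4·3 + 7·1 = 8
u_42 = 4·8 + 7·3 = 9
u_43 = 4·9 + 7·8 = 4
u_44 = 4·4 + 7·9 = 2
u_45 = 4·2 + 7·4 = 3
u_46 = 4·3 + 7·2 = 4
u_47 = 4·4 + 7·3 = 4
u_48 = 4·4 + 7·4 = 0
u_49 = 4·0 + 7·4 = 6
u_50 = 4·6 + 7·0 = 2
u_51 = 4·2 + 7·6 = 6
u_52 = 4·6 + 7·2 = 5
u_53 = 4·5 + 7·6 = 7
u_54 = 4·7 + 7·5 = 8
u_55 = 4·8 + 7·7 = 4
u_56 = 4·4 + 7·8 = 6
u_57 = 4·6 + 7·4 = 8
u_58 = 4·8 + 7·6 = 8
u_59 = 4·8 + 7·8 = 0
u_60 = 4·0 + 7·8 = 1
u_61 = 4·1 + 7·0 = 4
u_62 = 4·4 + 7·1 = 1
u_63 = 4·1 + 7·4 = 10
u_64 = 4·10 + 7·1 = 3
u_65 = 4·3 + 7·10 = 5
u_66 = 4·5 + 7·3 = 8
u_67 = 4·8 + 7·5 = 1
u_68 = 4·1 + 7·8 = 5
u_69 = 4·5 + 7·1 = 5
u_70 = 4·5 + 7·5 = 0
u_71 = 4·0 + 7·5 = 2
u_72 = 4·2 + 7·0 = 8
u_73 = 4·8 + 7·2 = 2
u_74 = 4·2 + 7·8 = 9
u_75 = 4·9 + 7·2 = 6
u_76 = 4·6 + 7·9 = 10
u_77 = 4·10 + 7·6 = 5
u_78 = 4·5 + 7·10 = 2
u_79 = 4·2 + 7·5 = 10
u_80 = 4·10 + 7·2 = 10
u_81 = 4·10 + 7·10 = 0
u_82 = 4·0 + 7·10 = 4
u_83 = 4·4 + 7·0 = 5
u_84 = 4·5 + 7·4 = 4
u_85 = 4·4 + 7·5 = 7
u_86 = 4·7 + 7·4 = 1
u_87 = 4·1 + 7·7 = 9
u_88 = 4·9 + 7·1 = 10
u_89 = 4·10 + 7·9 = 4
u_90 = 4·4 + 7·10 = 9
u_91 = 4·9 + 7·4 = 9
u_92 = 4·9 + 7·9 = 0
u_93 = 4·0 + 7·9 = 8
u_94 = 4·8 + 7·0 = 10
u_95 = 4·10 + 7·8 = 8
u_96 = 4·8 + 7·10 = 3
u_97 = 4·3 + 7·8 = 2
u_98 = 4·2 + 7·3 = 7
u_99 = 4·7 + 7·2 = 9
u_100 = 4·9 + 7·7 = 8
u_101 = 4·8 + 7·9 = 7
u_102 = 4·7 + 7·8 = 7
u_103 = 4·7 + 7·7 = 0
u_104 = 4·0 + 7·7 = 5
u_105 = 4·5 + 7·0 = 9
u_106 = 4·9 + 7·5 = 5
u_107 = 4·5 + 7·9 = 6
u_108 = 4·6 + 7·5 = 4
u_109 = 4·4 + 7·6 = 3
u_110 = 4·3 + 7·4 = 7
u_111 = 4·7 + 7·3 = 5
u_112 = 4·5 + 7·7 = 3
u_113 = 4·3 + 7·5 = 3
u_114 = 4·3 + 7·3 = 0
u_115 = 4·0 + 7·3 = 10
u_116 = 4·10 + 7·0 = 7
u_117 = 4·7 + 7·10 = 10
u_118 = 4·10 + 7·7 = 1
u_119 = 4·1 + 7·10 = 8
u_120 = 4·8 + 7·1 = 6
u_121 = 4·6 + 7·8 = 3
u_122 = 4·3 + 7·6 = 10
u_123 = 4·10 + 7·3 = 6
u_124 = 4·6 + 7·10 = 6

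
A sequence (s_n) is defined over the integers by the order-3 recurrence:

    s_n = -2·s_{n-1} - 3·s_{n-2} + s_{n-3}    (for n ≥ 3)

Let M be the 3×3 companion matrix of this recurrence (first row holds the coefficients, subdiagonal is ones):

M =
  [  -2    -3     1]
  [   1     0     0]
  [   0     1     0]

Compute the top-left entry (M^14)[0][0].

(M^14)[0][0] is the top entry after applying M 14 times to the unit state (1, 0, 0). Equivalently it is h_{16} for the auxiliary sequence (h_n) obeying the same recurrence with h_2 = 1 and h_i = 0 for 0 ≤ i < 2:
h_3 = -2·1 + -3·0 + 1·0 = -2
h_4 = -2·-2 + -3·1 + 1·0 = 1
h_5 = -2·1 + -3·-2 + 1·1 = 5
h_6 = -2·5 + -3·1 + 1·-2 = -15
h_7 = -2·-15 + -3·5 + 1·1 = 16
h_8 = -2·16 + -3·-15 + 1·5 = 18
h_9 = -2·18 + -3·16 + 1·-15 = -99
h_10 = -2·-99 + -3·18 + 1·16 = 160
h_11 = -2·160 + -3·-99 + 1·18 = -5
h_12 = -2·-5 + -3·160 + 1·-99 = -569
h_13 = -2·-569 + -3·-5 + 1·160 = 1313
h_14 = -2·1313 + -3·-569 + 1·-5 = -924
h_15 = -2·-924 + -3·1313 + 1·-569 = -2660
h_16 = -2·-2660 + -3·-924 + 1·1313 = 9405

9405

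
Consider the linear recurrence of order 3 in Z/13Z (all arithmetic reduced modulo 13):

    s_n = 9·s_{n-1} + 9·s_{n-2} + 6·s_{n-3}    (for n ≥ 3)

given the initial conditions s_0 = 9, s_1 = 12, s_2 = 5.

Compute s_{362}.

5

s_3 = 9·5 + 9·12 + 6·9 = 12
s_4 = 9·12 + 9·5 + 6·12 = 4
s_5 = 9·4 + 9·12 + 6·5 = 5
s_6 = 9·5 + 9·4 + 6·12 = 10
s_7 = 9·10 + 9·5 + 6·4 = 3
s_8 = 9·3 + 9·10 + 6·5 = 4
s_9 = 9·4 + 9·3 + 6·10 = 6
s_10 = 9·6 + 9·4 + 6·3 = 4
s_11 = 9·4 + 9·6 + 6·4 = 10
s_12 = 9·10 + 9·4 + 6·6 = 6
s_13 = 9·6 + 9·10 + 6·4 = 12
s_14 = 9·12 + 9·6 + 6·10 = 1
s_15 = 9·1 + 9·12 + 6·6 = 10
s_16 = 9·10 + 9·1 + 6·12 = 2
s_17 = 9·2 + 9·10 + 6·1 = 10
s_18 = 9·10 + 9·2 + 6·10 = 12
s_19 = 9·12 + 9·10 + 6·2 = 2
s_20 = 9·2 + 9·12 + 6·10 = 4
s_21 = 9·4 + 9·2 + 6·12 = 9
s_22 = 9·9 + 9·4 + 6·2 = 12
s_23 = 9·12 + 9·9 + 6·4 = 5
(s_21, s_22, s_23) = (9, 12, 5) = (s_0, s_1, s_2), so the sequence has period 21.
362 ≡ 5 (mod 21), hence s_362 = s_5 = 5.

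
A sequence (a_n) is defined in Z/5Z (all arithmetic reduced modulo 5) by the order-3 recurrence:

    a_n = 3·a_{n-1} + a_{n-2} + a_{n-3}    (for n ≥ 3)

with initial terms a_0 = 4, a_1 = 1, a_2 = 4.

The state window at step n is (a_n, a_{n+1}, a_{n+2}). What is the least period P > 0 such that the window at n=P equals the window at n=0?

31

n=0: window = (4, 1, 4)
n=1: window = (1, 4, 2)
n=2: window = (4, 2, 1)
n=3: window = (2, 1, 4)
n=4: window = (1, 4, 0)
n=5: window = (4, 0, 0)
n=6: window = (0, 0, 4)
n=7: window = (0, 4, 2)
n=8: window = (4, 2, 0)
n=9: window = (2, 0, 1)
n=10: window = (0, 1, 0)
n=11: window = (1, 0, 1)
n=12: window = (0, 1, 4)
n=13: window = (1, 4, 3)
n=14: window = (4, 3, 4)
n=15: window = (3, 4, 4)
n=16: window = (4, 4, 4)
n=17: window = (4, 4, 0)
n=18: window = (4, 0, 3)
n=19: window = (0, 3, 3)
n=20: window = (3, 3, 2)
n=21: window = (3, 2, 2)
n=22: window = (2, 2, 1)
n=23: window = (2, 1, 2)
n=24: window = (1, 2, 4)
n=25: window = (2, 4, 0)
n=26: window = (4, 0, 1)
n=27: window = (0, 1, 2)
n=28: window = (1, 2, 2)
n=29: window = (2, 2, 4)
n=30: window = (2, 4, 1)
n=31: window = (4, 1, 4)
window at n=31 equals window at n=0 → period = 31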